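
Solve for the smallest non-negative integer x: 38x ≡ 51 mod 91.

66

The inverse of 38 mod 91 is 12 (since 38·12 = 456 ≡ 1).
Multiplying both sides by 12: x ≡ 12·51 = 612 ≡ 66 (mod 91).
Check: 38·66 = 2508 = 27·91 + 51.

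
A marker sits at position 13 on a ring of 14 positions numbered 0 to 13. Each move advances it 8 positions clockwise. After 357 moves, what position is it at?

357·8 = 2856.
2856 = 204·14 + 0, so 2856 mod 14 = 0.
(13 + 0) mod 14 = 13.

13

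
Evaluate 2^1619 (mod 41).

21

Square-and-reduce mod 41: 2^1≡2, 2^2≡4, 2^4≡16, 2^8≡10, 2^16≡18, 2^32≡37, 2^64≡16, 2^128≡10, 2^256≡18, 2^512≡37, 2^1024≡16.
1619 = 1 + 2 + 16 + 64 + 512 + 1024, so 2^1619 ≡ 2·4·18·16·37·16 ≡ 21 (mod 41).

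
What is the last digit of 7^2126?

9

Powers of 7 mod 10 repeat with period 4: 7, 9, 3, 1.
2126 leaves remainder 2 on division by 4, so 7^2126 ends in 9.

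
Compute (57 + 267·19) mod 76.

38

267·19 = 5073.
5073 − 66·76 = 57, so 5073 ≡ 57 (mod 76).
(57 + 57) mod 76 = 38.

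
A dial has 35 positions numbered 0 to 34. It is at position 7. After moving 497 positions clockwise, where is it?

497 mod 35 = 7 (since 14·35 = 490).
(7 + 7) mod 35 = 14.

14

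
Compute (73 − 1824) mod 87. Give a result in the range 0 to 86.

76

1824 = 20·87 + 84, so 1824 mod 87 = 84.
(73 − 84) mod 87 = 76.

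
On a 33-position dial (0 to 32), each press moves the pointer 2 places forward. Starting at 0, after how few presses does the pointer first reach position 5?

19

The inverse of 2 mod 33 is 17 (since 2·17 = 34 ≡ 1).
Multiplying both sides by 17: x ≡ 17·5 = 85 ≡ 19 (mod 33).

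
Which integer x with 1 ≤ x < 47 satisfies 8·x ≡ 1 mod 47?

6

47 = 5·8 + 7
8 = 1·7 + 1
7 = 7·1 + 0
Back-substituting gives 8·6 ≡ 1 (mod 47).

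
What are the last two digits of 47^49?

Square-and-reduce mod 100: 47^1≡47, 47^2≡9, 47^4≡81, 47^8≡61, 47^16≡21, 47^32≡41.
Since 49 = 1 + 16 + 32 in binary, 47^49 ≡ 47·21·41 ≡ 67 (mod 100).

67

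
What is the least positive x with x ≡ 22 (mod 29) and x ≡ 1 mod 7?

22

Since 7·25 ≡ 1 (mod 29), take x = 1 + 7·((22−1)·25 mod 29) = 1 + 7·3 = 22.
Check: 22 mod 29 = 22, 22 mod 7 = 1.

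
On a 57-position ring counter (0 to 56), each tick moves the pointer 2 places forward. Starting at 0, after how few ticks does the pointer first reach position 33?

45

2⁻¹ ≡ 29 (mod 57) because 2·29 = 58 = 1·57 + 1.
Multiplying both sides by 29: x ≡ 29·33 = 957 ≡ 45 (mod 57).
Check: 2·45 = 90 = 1·57 + 33.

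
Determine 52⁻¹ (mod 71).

56

71 = 1·52 + 19
52 = 2·19 + 14
19 = 1·14 + 5
14 = 2·5 + 4
5 = 1·4 + 1
4 = 4·1 + 0
Back-substituting gives 52·56 ≡ 1 (mod 71).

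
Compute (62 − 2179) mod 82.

2179 − 26·82 = 47, so 2179 ≡ 47 (mod 82).
(62 − 47) mod 82 = 15.

15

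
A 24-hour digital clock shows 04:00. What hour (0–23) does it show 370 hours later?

370 − 15·24 = 10, so 370 ≡ 10 (mod 24).
(4 + 10) mod 24 = 14.

14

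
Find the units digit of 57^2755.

3

Last digits of 7^n: 7, 9, 3, 1 (period 4).
2755 mod 4 = 3, so the last digit matches 7^3 = 3.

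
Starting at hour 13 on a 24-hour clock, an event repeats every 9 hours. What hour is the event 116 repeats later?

116·9 = 1044.
1044 − 43·24 = 12, so 1044 ≡ 12 (mod 24).
(13 + 12) mod 24 = 1.

1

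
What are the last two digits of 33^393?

Successive squares of 33 mod 100: 33^1≡33, 33^2≡89, 33^4≡21, 33^8≡41, 33^16≡81, 33^32≡61, 33^64≡21, 33^128≡41, 33^256≡81.
Since 393 = 1 + 8 + 128 + 256 in binary, 33^393 ≡ 33·41·41·81 ≡ 13 (mod 100).

13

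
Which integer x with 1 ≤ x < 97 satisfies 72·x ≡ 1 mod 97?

31

97 = 1·72 + 25
72 = 2·25 + 22
25 = 1·22 + 3
22 = 7·3 + 1
3 = 3·1 + 0
Back-substituting gives 72·31 ≡ 1 (mod 97).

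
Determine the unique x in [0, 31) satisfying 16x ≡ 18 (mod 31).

16⁻¹ ≡ 2 (mod 31) because 16·2 = 32 = 1·31 + 1.
Multiplying both sides by 2: x ≡ 2·18 = 36 ≡ 5 (mod 31).

5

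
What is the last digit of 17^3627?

Last digits of 7^n: 7, 9, 3, 1 (period 4).
3627 leaves remainder 3 on division by 4, so 17^3627 ends in 3.

3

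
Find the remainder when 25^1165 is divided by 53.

40

By repeated squaring mod 53: 25^1≡25, 25^2≡42, 25^4≡15, 25^8≡13, 25^16≡10, 25^32≡47, 25^64≡36, 25^128≡24, 25^256≡46, 25^512≡49, 25^1024≡16.
Since 1165 = 1 + 4 + 8 + 128 + 1024 in binary, 25^1165 ≡ 25·15·13·24·16 ≡ 40 (mod 53).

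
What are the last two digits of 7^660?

01

By repeated squaring mod 100: 7^1≡7, 7^2≡49, 7^4≡1, 7^8≡1, 7^16≡1, 7^32≡1, 7^64≡1, 7^128≡1, 7^256≡1, 7^512≡1.
660 = 4 + 16 + 128 + 512, so 7^660 ≡ 1·1·1·1 ≡ 1 (mod 100).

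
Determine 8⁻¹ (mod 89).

8·78 = 624 = 7·89 + 1, so 8⁻¹ ≡ 78 (mod 89).

78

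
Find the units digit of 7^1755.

Last digits of 7^n: 7, 9, 3, 1 (period 4).
1755 leaves remainder 3 on division by 4, so 7^1755 ends in 3.

3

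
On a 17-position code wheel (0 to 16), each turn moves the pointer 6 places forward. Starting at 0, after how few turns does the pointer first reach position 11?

16

The inverse of 6 mod 17 is 3 (since 6·3 = 18 ≡ 1).
Multiplying both sides by 3: x ≡ 3·11 = 33 ≡ 16 (mod 17).
Check: 6·16 = 96 = 5·17 + 11.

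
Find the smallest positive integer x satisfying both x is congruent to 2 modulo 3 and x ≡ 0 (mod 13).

x ≡ 2 (mod 3) gives x ∈ {2, 5, 8, 11, 14, 17, 20, 23, …}.
The first of these with x mod 13 = 0 is 26.

26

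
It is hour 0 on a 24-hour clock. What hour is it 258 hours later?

258 − 10·24 = 18, so 258 ≡ 18 (mod 24).
(0 + 18) mod 24 = 18.

18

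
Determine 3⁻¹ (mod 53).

3·18 = 54 = 1·53 + 1, so 3⁻¹ ≡ 18 (mod 53).

18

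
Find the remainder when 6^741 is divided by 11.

6

Successive squares of 6 mod 11: 6^1≡6, 6^2≡3, 6^4≡9, 6^8≡4, 6^16≡5, 6^32≡3, 6^64≡9, 6^128≡4, 6^256≡5, 6^512≡3.
Since 741 = 1 + 4 + 32 + 64 + 128 + 512 in binary, 6^741 ≡ 6·9·3·9·4·3 ≡ 6 (mod 11).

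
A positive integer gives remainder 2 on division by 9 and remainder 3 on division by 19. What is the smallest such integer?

155

x ≡ 2 (mod 9) gives x ∈ {2, 11, 20, 29, 38, 47, 56, 65, …}.
The first of these with x mod 19 = 3 is 155.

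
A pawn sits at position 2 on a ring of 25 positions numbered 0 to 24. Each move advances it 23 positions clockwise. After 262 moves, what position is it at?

3

262·23 = 6026.
6026 mod 25 = 1 (since 241·25 = 6025).
(2 + 1) mod 25 = 3.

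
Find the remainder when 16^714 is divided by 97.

96

Square-and-reduce mod 97: 16^1≡16, 16^2≡62, 16^4≡61, 16^8≡35, 16^16≡61, 16^32≡35, 16^64≡61, 16^128≡35, 16^256≡61, 16^512≡35.
714 = 2 + 8 + 64 + 128 + 512, so 16^714 ≡ 62·35·61·35·35 ≡ 96 (mod 97).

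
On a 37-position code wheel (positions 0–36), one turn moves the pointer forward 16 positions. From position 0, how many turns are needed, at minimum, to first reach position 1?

7

37 = 2·16 + 5
16 = 3·5 + 1
5 = 5·1 + 0
Back-substituting gives 16·7 ≡ 1 (mod 37).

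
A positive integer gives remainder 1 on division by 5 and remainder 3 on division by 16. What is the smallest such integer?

51

Since 16·1 ≡ 1 (mod 5), take x = 3 + 16·((1−3)·1 mod 5) = 3 + 16·3 = 51.
Check: 51 mod 5 = 1, 51 mod 16 = 3.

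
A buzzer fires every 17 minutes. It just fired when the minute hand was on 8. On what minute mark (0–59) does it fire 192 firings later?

192·17 = 3264.
3264 = 54·60 + 24, so 3264 mod 60 = 24.
(8 + 24) mod 60 = 32.

32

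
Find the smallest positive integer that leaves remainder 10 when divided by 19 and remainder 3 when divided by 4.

x ≡ 3 (mod 4) gives x ∈ {3, 7, 11, 15, 19, 23, 27, 31, …}.
The first of these with x mod 19 = 10 is 67.

67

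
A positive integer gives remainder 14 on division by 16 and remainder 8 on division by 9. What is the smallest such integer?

Since 9·9 ≡ 1 (mod 16), take x = 8 + 9·((14−8)·9 mod 16) = 8 + 9·6 = 62.
Check: 62 mod 16 = 14, 62 mod 9 = 8.

62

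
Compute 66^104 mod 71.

Successive squares of 66 mod 71: 66^1≡66, 66^2≡25, 66^4≡57, 66^8≡54, 66^16≡5, 66^32≡25, 66^64≡57.
104 = 8 + 32 + 64, so 66^104 ≡ 54·25·57 ≡ 57 (mod 71).

57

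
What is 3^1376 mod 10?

Powers of 3 mod 10 repeat with period 4: 3, 9, 7, 1.
1376 mod 4 = 0, so the last digit matches 3^4 = 1.

1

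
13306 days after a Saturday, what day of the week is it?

13306 mod 7 = 6 (since 1900·7 = 13300).
Saturday + 6 days → Friday.

Friday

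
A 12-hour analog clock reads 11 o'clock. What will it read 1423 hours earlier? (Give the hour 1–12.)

4

1423 = 118·12 + 7, so 1423 mod 12 = 7.
11 − 7 → 4 on a 12-hour dial.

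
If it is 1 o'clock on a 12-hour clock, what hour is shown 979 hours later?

979 mod 12 = 7 (since 81·12 = 972).
1 + 7 → 8 on a 12-hour dial.

8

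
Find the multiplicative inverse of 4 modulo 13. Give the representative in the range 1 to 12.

10

13 = 3·4 + 1
4 = 4·1 + 0
Back-substituting gives 4·10 ≡ 1 (mod 13).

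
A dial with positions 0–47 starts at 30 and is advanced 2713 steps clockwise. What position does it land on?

7

Dividing 2713 by 48 gives quotient 56 and remainder 25.
(30 + 25) mod 48 = 7.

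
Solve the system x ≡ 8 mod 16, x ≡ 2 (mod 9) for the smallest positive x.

x ≡ 2 (mod 9) gives x ∈ {2, 11, 20, 29, 38, 47, 56}.
The first of these with x mod 16 = 8 is 56.

56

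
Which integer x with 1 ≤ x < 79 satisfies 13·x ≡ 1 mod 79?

79 = 6·13 + 1
13 = 13·1 + 0
Back-substituting gives 13·73 ≡ 1 (mod 79).

73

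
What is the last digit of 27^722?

Last digits of 7^n: 7, 9, 3, 1 (period 4).
722 leaves remainder 2 on division by 4, so 27^722 ends in 9.

9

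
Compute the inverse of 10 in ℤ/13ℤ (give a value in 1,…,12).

10·4 = 40 = 3·13 + 1, so 10⁻¹ ≡ 4 (mod 13).

4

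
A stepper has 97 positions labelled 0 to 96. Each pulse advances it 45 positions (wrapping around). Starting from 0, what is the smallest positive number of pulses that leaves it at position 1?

69

97 = 2·45 + 7
45 = 6·7 + 3
7 = 2·3 + 1
3 = 3·1 + 0
Back-substituting gives 45·69 ≡ 1 (mod 97).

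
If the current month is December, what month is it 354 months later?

June

354 mod 12 = 6 (since 29·12 = 348).
December + 6 months → June.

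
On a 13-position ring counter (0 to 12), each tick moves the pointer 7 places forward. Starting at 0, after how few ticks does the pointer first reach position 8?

7⁻¹ ≡ 2 (mod 13) because 7·2 = 14 = 1·13 + 1.
Multiplying both sides by 2: x ≡ 2·8 = 16 ≡ 3 (mod 13).
Check: 7·3 = 21 = 1·13 + 8.

3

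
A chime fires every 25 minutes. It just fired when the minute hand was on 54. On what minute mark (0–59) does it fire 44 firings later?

14

44·25 = 1100.
1100 − 18·60 = 20, so 1100 ≡ 20 (mod 60).
(54 + 20) mod 60 = 14.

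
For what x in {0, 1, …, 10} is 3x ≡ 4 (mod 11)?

5

The inverse of 3 mod 11 is 4 (since 3·4 = 12 ≡ 1).
Multiplying both sides by 4: x ≡ 4·4 = 16 ≡ 5 (mod 11).
Check: 3·5 = 15 = 1·11 + 4.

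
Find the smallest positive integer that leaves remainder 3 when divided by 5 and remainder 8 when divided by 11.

x ≡ 3 (mod 5) gives x ∈ {3, 8}.
The first of these with x mod 11 = 8 is 8.

8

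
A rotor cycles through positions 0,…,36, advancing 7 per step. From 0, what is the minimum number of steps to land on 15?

18

The inverse of 7 mod 37 is 16 (since 7·16 = 112 ≡ 1).
So x ≡ 16·15 = 240 ≡ 18 (mod 37).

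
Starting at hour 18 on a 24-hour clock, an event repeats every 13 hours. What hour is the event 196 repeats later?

22

196·13 = 2548.
2548 − 106·24 = 4, so 2548 ≡ 4 (mod 24).
(18 + 4) mod 24 = 22.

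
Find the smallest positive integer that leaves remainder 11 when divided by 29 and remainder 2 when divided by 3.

11

x ≡ 2 (mod 3) gives x ∈ {2, 5, 8, 11}.
The first of these with x mod 29 = 11 is 11.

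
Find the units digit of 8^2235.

The units digit of 8^n cycles with period 4: 8, 4, 2, 6, …
2235 leaves remainder 3 on division by 4, so 8^2235 ends in 2.

2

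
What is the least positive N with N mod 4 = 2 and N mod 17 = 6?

x ≡ 2 (mod 4) gives x ∈ {2, 6}.
The first of these with x mod 17 = 6 is 6.

6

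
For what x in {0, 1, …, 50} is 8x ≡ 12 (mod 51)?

8⁻¹ ≡ 32 (mod 51) because 8·32 = 256 = 5·51 + 1.
Multiplying both sides by 32: x ≡ 32·12 = 384 ≡ 27 (mod 51).

27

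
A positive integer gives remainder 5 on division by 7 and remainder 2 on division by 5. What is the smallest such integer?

x ≡ 2 (mod 5) gives x ∈ {2, 7, 12}.
The first of these with x mod 7 = 5 is 12.

12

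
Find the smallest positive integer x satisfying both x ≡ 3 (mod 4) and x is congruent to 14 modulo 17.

x ≡ 3 (mod 4) gives x ∈ {3, 7, 11, 15, 19, 23, 27, 31}.
The first of these with x mod 17 = 14 is 31.

31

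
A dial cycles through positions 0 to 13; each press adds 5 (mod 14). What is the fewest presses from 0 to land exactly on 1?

3

14 = 2·5 + 4
5 = 1·4 + 1
4 = 4·1 + 0
Back-substituting gives 5·3 ≡ 1 (mod 14).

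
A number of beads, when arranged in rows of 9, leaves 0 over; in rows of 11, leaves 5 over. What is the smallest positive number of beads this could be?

27

x ≡ 0 (mod 9) gives x ∈ {0, 9, 18, 27}.
The first of these with x mod 11 = 5 is 27.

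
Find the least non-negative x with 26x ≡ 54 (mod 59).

The inverse of 26 mod 59 is 25 (since 26·25 = 650 ≡ 1).
So x ≡ 25·54 = 1350 ≡ 52 (mod 59).

52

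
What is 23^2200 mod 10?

Powers of 3 mod 10 repeat with period 4: 3, 9, 7, 1.
2200 leaves remainder 0 on division by 4, so 23^2200 ends in 1.

1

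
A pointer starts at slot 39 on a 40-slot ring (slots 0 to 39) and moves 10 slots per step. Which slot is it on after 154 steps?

154·10 = 1540.
Dividing 1540 by 40 gives quotient 38 and remainder 20.
(39 + 20) mod 40 = 19.

19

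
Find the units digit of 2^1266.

4

Powers of 2 mod 10 repeat with period 4: 2, 4, 8, 6.
1266 mod 4 = 2, so the last digit matches 2^2 = 4.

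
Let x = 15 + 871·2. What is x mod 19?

871·2 = 1742.
1742 − 91·19 = 13, so 1742 ≡ 13 (mod 19).
(15 + 13) mod 19 = 9.

9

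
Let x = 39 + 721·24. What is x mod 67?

721·24 = 17304.
17304 = 258·67 + 18, so 17304 mod 67 = 18.
(39 + 18) mod 67 = 57.

57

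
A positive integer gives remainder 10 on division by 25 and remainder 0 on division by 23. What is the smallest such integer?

460

x ≡ 0 (mod 23) gives x ∈ {0, 23, 46, 69, 92, 115, 138, 161, …}.
The first of these with x mod 25 = 10 is 460.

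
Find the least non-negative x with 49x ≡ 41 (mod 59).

49

49⁻¹ ≡ 53 (mod 59) because 49·53 = 2597 = 44·59 + 1.
Multiplying both sides by 53: x ≡ 53·41 = 2173 ≡ 49 (mod 59).
Check: 49·49 = 2401 = 40·59 + 41.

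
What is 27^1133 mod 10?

Last digits of 7^n: 7, 9, 3, 1 (period 4).
1133 leaves remainder 1 on division by 4, so 27^1133 ends in 7.

7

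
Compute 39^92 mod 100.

Square-and-reduce mod 100: 39^1≡39, 39^2≡21, 39^4≡41, 39^8≡81, 39^16≡61, 39^32≡21, 39^64≡41.
Since 92 = 4 + 8 + 16 + 64 in binary, 39^92 ≡ 41·81·61·41 ≡ 21 (mod 100).

21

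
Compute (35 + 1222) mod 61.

37

1222 mod 61 = 2 (since 20·61 = 1220).
(35 + 2) mod 61 = 37.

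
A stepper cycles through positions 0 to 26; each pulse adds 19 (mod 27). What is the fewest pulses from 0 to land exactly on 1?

10

19·10 = 190 = 7·27 + 1, so 19⁻¹ ≡ 10 (mod 27).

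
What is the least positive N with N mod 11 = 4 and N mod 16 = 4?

Since 16·9 ≡ 1 (mod 11), take x = 4 + 16·((4−4)·9 mod 11) = 4 + 16·0 = 4.
Check: 4 mod 11 = 4, 4 mod 16 = 4.

4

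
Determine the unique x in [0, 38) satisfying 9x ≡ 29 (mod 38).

The inverse of 9 mod 38 is 17 (since 9·17 = 153 ≡ 1).
So x ≡ 17·29 = 493 ≡ 37 (mod 38).

37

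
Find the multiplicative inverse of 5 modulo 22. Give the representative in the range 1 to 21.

5·9 = 45 = 2·22 + 1, so 5⁻¹ ≡ 9 (mod 22).

9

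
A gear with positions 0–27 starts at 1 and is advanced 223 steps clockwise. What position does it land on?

223 = 7·28 + 27, so 223 mod 28 = 27.
(1 + 27) mod 28 = 0.

0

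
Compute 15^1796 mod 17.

By repeated squaring mod 17: 15^1≡15, 15^2≡4, 15^4≡16, 15^8≡1, 15^16≡1, 15^32≡1, 15^64≡1, 15^128≡1, 15^256≡1, 15^512≡1, 15^1024≡1.
Since 1796 = 4 + 256 + 512 + 1024 in binary, 15^1796 ≡ 16·1·1·1 ≡ 16 (mod 17).

16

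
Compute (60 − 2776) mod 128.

100

Dividing 2776 by 128 gives quotient 21 and remainder 88.
(60 − 88) mod 128 = 100.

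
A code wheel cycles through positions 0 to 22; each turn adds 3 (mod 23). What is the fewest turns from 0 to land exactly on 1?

8

3·8 = 24 = 1·23 + 1, so 3⁻¹ ≡ 8 (mod 23).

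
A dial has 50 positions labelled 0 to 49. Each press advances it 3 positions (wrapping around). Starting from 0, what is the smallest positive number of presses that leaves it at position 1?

17

50 = 16·3 + 2
3 = 1·2 + 1
2 = 2·1 + 0
Back-substituting gives 3·17 ≡ 1 (mod 50).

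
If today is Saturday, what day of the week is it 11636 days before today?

11636 mod 7 = 2 (since 1662·7 = 11634).
Saturday − 2 days → Thursday.

Thursday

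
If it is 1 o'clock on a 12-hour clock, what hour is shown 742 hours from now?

11

742 = 61·12 + 10, so 742 mod 12 = 10.
1 + 10 → 11 on a 12-hour dial.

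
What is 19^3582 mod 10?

Powers of 9 mod 10 repeat with period 2: 9, 1.
3582 mod 2 = 0, so the last digit matches 9^2 = 1.

1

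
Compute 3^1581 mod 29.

Successive squares of 3 mod 29: 3^1≡3, 3^2≡9, 3^4≡23, 3^8≡7, 3^16≡20, 3^32≡23, 3^64≡7, 3^128≡20, 3^256≡23, 3^512≡7, 3^1024≡20.
Since 1581 = 1 + 4 + 8 + 32 + 512 + 1024 in binary, 3^1581 ≡ 3·23·7·23·7·20 ≡ 19 (mod 29).

19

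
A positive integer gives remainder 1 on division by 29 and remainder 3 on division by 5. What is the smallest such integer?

88

x ≡ 3 (mod 5) gives x ∈ {3, 8, 13, 18, 23, 28, 33, 38, …}.
The first of these with x mod 29 = 1 is 88.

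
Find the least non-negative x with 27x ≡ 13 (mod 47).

44

The inverse of 27 mod 47 is 7 (since 27·7 = 189 ≡ 1).
So x ≡ 7·13 = 91 ≡ 44 (mod 47).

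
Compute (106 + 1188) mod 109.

Dividing 1188 by 109 gives quotient 10 and remainder 98.
(106 + 98) mod 109 = 95.

95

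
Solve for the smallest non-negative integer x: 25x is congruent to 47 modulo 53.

25⁻¹ ≡ 17 (mod 53) because 25·17 = 425 = 8·53 + 1.
So x ≡ 17·47 = 799 ≡ 4 (mod 53).

4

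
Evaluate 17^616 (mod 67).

37

By repeated squaring mod 67: 17^1≡17, 17^2≡21, 17^4≡39, 17^8≡47, 17^16≡65, 17^32≡4, 17^64≡16, 17^128≡55, 17^256≡10, 17^512≡33.
Since 616 = 8 + 32 + 64 + 512 in binary, 17^616 ≡ 47·4·16·33 ≡ 37 (mod 67).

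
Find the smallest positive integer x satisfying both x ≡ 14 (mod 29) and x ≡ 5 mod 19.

43

x ≡ 5 (mod 19) gives x ∈ {5, 24, 43}.
The first of these with x mod 29 = 14 is 43.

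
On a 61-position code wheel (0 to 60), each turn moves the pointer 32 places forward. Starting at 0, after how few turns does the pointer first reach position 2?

42

32⁻¹ ≡ 21 (mod 61) because 32·21 = 672 = 11·61 + 1.
Multiplying both sides by 21: x ≡ 21·2 = 42 ≡ 42 (mod 61).
Check: 32·42 = 1344 = 22·61 + 2.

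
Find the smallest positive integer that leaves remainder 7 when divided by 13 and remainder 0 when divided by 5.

Since 5·8 ≡ 1 (mod 13), take x = 0 + 5·((7−0)·8 mod 13) = 0 + 5·4 = 20.
Check: 20 mod 13 = 7, 20 mod 5 = 0.

20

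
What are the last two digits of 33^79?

97

Square-and-reduce mod 100: 33^1≡33, 33^2≡89, 33^4≡21, 33^8≡41, 33^16≡81, 33^32≡61, 33^64≡21.
Since 79 = 1 + 2 + 4 + 8 + 64 in binary, 33^79 ≡ 33·89·21·41·21 ≡ 97 (mod 100).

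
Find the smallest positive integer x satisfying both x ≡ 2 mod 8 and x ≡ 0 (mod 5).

10

x ≡ 0 (mod 5) gives x ∈ {0, 5, 10}.
The first of these with x mod 8 = 2 is 10.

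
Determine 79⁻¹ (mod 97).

70

97 = 1·79 + 18
79 = 4·18 + 7
18 = 2·7 + 4
7 = 1·4 + 3
4 = 1·3 + 1
3 = 3·1 + 0
Back-substituting gives 79·70 ≡ 1 (mod 97).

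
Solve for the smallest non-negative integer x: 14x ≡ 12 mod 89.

14⁻¹ ≡ 70 (mod 89) because 14·70 = 980 = 11·89 + 1.
Multiplying both sides by 70: x ≡ 70·12 = 840 ≡ 39 (mod 89).

39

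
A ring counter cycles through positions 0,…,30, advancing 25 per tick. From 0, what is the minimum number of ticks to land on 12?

29

The inverse of 25 mod 31 is 5 (since 25·5 = 125 ≡ 1).
Multiplying both sides by 5: x ≡ 5·12 = 60 ≡ 29 (mod 31).
Check: 25·29 = 725 = 23·31 + 12.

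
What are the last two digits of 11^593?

31

Successive squares of 11 mod 100: 11^1≡11, 11^2≡21, 11^4≡41, 11^8≡81, 11^16≡61, 11^32≡21, 11^64≡41, 11^128≡81, 11^256≡61, 11^512≡21.
593 = 1 + 16 + 64 + 512, so 11^593 ≡ 11·61·41·21 ≡ 31 (mod 100).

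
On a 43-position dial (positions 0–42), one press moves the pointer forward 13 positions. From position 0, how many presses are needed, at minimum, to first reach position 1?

43 = 3·13 + 4
13 = 3·4 + 1
4 = 4·1 + 0
Back-substituting gives 13·10 ≡ 1 (mod 43).

10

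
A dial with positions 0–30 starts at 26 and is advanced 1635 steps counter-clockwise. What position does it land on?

1635 mod 31 = 23 (since 52·31 = 1612).
(26 − 23) mod 31 = 3.

3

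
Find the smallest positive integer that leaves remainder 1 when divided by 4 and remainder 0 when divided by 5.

x ≡ 1 (mod 4) gives x ∈ {1, 5}.
The first of these with x mod 5 = 0 is 5.

5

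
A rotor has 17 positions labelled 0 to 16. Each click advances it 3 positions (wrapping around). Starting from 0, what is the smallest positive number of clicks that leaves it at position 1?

17 = 5·3 + 2
3 = 1·2 + 1
2 = 2·1 + 0
Back-substituting gives 3·6 ≡ 1 (mod 17).

6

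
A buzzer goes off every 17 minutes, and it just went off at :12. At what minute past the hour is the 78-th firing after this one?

18

78·17 = 1326.
1326 − 22·60 = 6, so 1326 ≡ 6 (mod 60).
(12 + 6) mod 60 = 18.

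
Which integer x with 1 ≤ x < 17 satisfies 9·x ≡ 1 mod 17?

2

17 = 1·9 + 8
9 = 1·8 + 1
8 = 8·1 + 0
Back-substituting gives 9·2 ≡ 1 (mod 17).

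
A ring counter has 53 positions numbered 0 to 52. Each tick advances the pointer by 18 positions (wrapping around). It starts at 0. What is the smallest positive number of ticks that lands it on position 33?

46

The inverse of 18 mod 53 is 3 (since 18·3 = 54 ≡ 1).
So x ≡ 3·33 = 99 ≡ 46 (mod 53).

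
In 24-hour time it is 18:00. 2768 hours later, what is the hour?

Dividing 2768 by 24 gives quotient 115 and remainder 8.
(18 + 8) mod 24 = 2.

2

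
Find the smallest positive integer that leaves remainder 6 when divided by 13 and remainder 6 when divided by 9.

x ≡ 6 (mod 9) gives x ∈ {6}.
The first of these with x mod 13 = 6 is 6.

6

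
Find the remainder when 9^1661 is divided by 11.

By repeated squaring mod 11: 9^1≡9, 9^2≡4, 9^4≡5, 9^8≡3, 9^16≡9, 9^32≡4, 9^64≡5, 9^128≡3, 9^256≡9, 9^512≡4, 9^1024≡5.
Since 1661 = 1 + 4 + 8 + 16 + 32 + 64 + 512 + 1024 in binary, 9^1661 ≡ 9·5·3·9·4·5·4·5 ≡ 9 (mod 11).

9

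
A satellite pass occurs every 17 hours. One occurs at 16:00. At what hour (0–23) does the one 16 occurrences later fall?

16·17 = 272.
272 − 11·24 = 8, so 272 ≡ 8 (mod 24).
(16 + 8) mod 24 = 0.

0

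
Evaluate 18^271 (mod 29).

14

By repeated squaring mod 29: 18^1≡18, 18^2≡5, 18^4≡25, 18^8≡16, 18^16≡24, 18^32≡25, 18^64≡16, 18^128≡24, 18^256≡25.
Since 271 = 1 + 2 + 4 + 8 + 256 in binary, 18^271 ≡ 18·5·25·16·25 ≡ 14 (mod 29).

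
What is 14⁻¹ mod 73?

73 = 5·14 + 3
14 = 4·3 + 2
3 = 1·2 + 1
2 = 2·1 + 0
Back-substituting gives 14·47 ≡ 1 (mod 73).

47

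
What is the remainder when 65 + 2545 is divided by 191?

127

Dividing 2545 by 191 gives quotient 13 and remainder 62.
(65 + 62) mod 191 = 127.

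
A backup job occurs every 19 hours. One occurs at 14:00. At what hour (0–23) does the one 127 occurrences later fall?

3

127·19 = 2413.
2413 mod 24 = 13 (since 100·24 = 2400).
(14 + 13) mod 24 = 3.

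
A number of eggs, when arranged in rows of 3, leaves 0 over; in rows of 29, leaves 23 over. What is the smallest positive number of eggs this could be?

x ≡ 0 (mod 3) gives x ∈ {0, 3, 6, 9, 12, 15, 18, 21, …}.
The first of these with x mod 29 = 23 is 81.

81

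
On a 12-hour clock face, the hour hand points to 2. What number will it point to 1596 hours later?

2

Dividing 1596 by 12 gives quotient 133 and remainder 0.
2 + 0 → 2 on a 12-hour dial.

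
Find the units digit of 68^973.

8

The units digit of 68^n cycles with period 4: 8, 4, 2, 6, …
973 mod 4 = 1, so the last digit matches 8^1 = 8.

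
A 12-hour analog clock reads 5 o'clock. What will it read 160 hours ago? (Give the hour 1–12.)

1

160 − 13·12 = 4, so 160 ≡ 4 (mod 12).
5 − 4 → 1 on a 12-hour dial.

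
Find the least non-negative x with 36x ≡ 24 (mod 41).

36⁻¹ ≡ 8 (mod 41) because 36·8 = 288 = 7·41 + 1.
So x ≡ 8·24 = 192 ≡ 28 (mod 41).

28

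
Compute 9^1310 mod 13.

3

By repeated squaring mod 13: 9^1≡9, 9^2≡3, 9^4≡9, 9^8≡3, 9^16≡9, 9^32≡3, 9^64≡9, 9^128≡3, 9^256≡9, 9^512≡3, 9^1024≡9.
1310 = 2 + 4 + 8 + 16 + 256 + 1024, so 9^1310 ≡ 3·9·3·9·9·9 ≡ 3 (mod 13).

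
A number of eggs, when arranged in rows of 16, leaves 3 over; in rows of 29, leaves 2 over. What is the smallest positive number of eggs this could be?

x ≡ 3 (mod 16) gives x ∈ {3, 19, 35, 51, 67, 83, 99, 115, …}.
The first of these with x mod 29 = 2 is 147.

147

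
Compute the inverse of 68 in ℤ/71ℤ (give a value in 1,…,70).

47

71 = 1·68 + 3
68 = 22·3 + 2
3 = 1·2 + 1
2 = 2·1 + 0
Back-substituting gives 68·47 ≡ 1 (mod 71).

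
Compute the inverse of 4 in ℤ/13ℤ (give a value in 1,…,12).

10

4·10 = 40 = 3·13 + 1, so 4⁻¹ ≡ 10 (mod 13).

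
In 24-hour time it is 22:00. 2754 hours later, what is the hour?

2754 − 114·24 = 18, so 2754 ≡ 18 (mod 24).
(22 + 18) mod 24 = 16.

16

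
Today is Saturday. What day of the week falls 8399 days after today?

Dividing 8399 by 7 gives quotient 1199 and remainder 6.
Saturday + 6 days → Friday.

Friday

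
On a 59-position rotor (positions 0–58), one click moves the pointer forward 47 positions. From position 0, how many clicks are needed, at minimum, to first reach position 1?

59 = 1·47 + 12
47 = 3·12 + 11
12 = 1·11 + 1
11 = 11·1 + 0
Back-substituting gives 47·54 ≡ 1 (mod 59).

54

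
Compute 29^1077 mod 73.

Square-and-reduce mod 73: 29^1≡29, 29^2≡38, 29^4≡57, 29^8≡37, 29^16≡55, 29^32≡32, 29^64≡2, 29^128≡4, 29^256≡16, 29^512≡37, 29^1024≡55.
1077 = 1 + 4 + 16 + 32 + 1024, so 29^1077 ≡ 29·57·55·32·55 ≡ 21 (mod 73).

21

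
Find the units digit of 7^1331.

Powers of 7 mod 10 repeat with period 4: 7, 9, 3, 1.
1331 mod 4 = 3, so the last digit matches 7^3 = 3.

3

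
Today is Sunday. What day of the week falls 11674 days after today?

Dividing 11674 by 7 gives quotient 1667 and remainder 5.
Sunday + 5 days → Friday.

Friday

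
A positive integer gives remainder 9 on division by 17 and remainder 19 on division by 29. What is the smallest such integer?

77

Since 29·10 ≡ 1 (mod 17), take x = 19 + 29·((9−19)·10 mod 17) = 19 + 29·2 = 77.
Check: 77 mod 17 = 9, 77 mod 29 = 19.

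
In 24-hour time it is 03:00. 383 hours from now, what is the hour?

2

383 − 15·24 = 23, so 383 ≡ 23 (mod 24).
(3 + 23) mod 24 = 2.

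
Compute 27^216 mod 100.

By repeated squaring mod 100: 27^1≡27, 27^2≡29, 27^4≡41, 27^8≡81, 27^16≡61, 27^32≡21, 27^64≡41, 27^128≡81.
Since 216 = 8 + 16 + 64 + 128 in binary, 27^216 ≡ 81·61·41·81 ≡ 61 (mod 100).

61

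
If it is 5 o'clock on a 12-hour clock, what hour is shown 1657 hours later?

6

1657 mod 12 = 1 (since 138·12 = 1656).
5 + 1 → 6 on a 12-hour dial.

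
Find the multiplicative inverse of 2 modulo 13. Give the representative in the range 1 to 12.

7

2·7 = 14 = 1·13 + 1, so 2⁻¹ ≡ 7 (mod 13).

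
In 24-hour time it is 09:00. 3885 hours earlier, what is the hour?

Dividing 3885 by 24 gives quotient 161 and remainder 21.
(9 − 21) mod 24 = 12.

12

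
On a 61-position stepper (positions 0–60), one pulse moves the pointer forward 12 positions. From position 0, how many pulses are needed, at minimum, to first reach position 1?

56

12·56 = 672 = 11·61 + 1, so 12⁻¹ ≡ 56 (mod 61).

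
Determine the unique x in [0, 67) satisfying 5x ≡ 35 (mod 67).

The inverse of 5 mod 67 is 27 (since 5·27 = 135 ≡ 1).
So x ≡ 27·35 = 945 ≡ 7 (mod 67).

7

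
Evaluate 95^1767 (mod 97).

79

Square-and-reduce mod 97: 95^1≡95, 95^2≡4, 95^4≡16, 95^8≡62, 95^16≡61, 95^32≡35, 95^64≡61, 95^128≡35, 95^256≡61, 95^512≡35, 95^1024≡61.
Since 1767 = 1 + 2 + 4 + 32 + 64 + 128 + 512 + 1024 in binary, 95^1767 ≡ 95·4·16·35·61·35·35·61 ≡ 79 (mod 97).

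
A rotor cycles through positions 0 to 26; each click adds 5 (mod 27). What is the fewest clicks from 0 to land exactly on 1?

11

27 = 5·5 + 2
5 = 2·2 + 1
2 = 2·1 + 0
Back-substituting gives 5·11 ≡ 1 (mod 27).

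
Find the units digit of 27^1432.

1

Powers of 7 mod 10 repeat with period 4: 7, 9, 3, 1.
1432 mod 4 = 0, so the last digit matches 7^4 = 1.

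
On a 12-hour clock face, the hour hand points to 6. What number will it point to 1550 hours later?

1550 − 129·12 = 2, so 1550 ≡ 2 (mod 12).
6 + 2 → 8 on a 12-hour dial.

8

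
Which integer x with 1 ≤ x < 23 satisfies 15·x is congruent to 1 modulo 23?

15·20 = 300 = 13·23 + 1, so 15⁻¹ ≡ 20 (mod 23).

20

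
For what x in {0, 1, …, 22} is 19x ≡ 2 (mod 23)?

19⁻¹ ≡ 17 (mod 23) because 19·17 = 323 = 14·23 + 1.
Multiplying both sides by 17: x ≡ 17·2 = 34 ≡ 11 (mod 23).
Check: 19·11 = 209 = 9·23 + 2.

11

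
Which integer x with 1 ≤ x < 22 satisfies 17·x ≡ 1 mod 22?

13

22 = 1·17 + 5
17 = 3·5 + 2
5 = 2·2 + 1
2 = 2·1 + 0
Back-substituting gives 17·13 ≡ 1 (mod 22).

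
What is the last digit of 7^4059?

The units digit of 7^n cycles with period 4: 7, 9, 3, 1, …
4059 mod 4 = 3, so the last digit matches 7^3 = 3.

3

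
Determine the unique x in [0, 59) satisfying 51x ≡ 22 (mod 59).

The inverse of 51 mod 59 is 22 (since 51·22 = 1122 ≡ 1).
So x ≡ 22·22 = 484 ≡ 12 (mod 59).
Check: 51·12 = 612 = 10·59 + 22.

12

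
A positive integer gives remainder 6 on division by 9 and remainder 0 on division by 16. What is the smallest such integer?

96

x ≡ 6 (mod 9) gives x ∈ {6, 15, 24, 33, 42, 51, 60, 69, …}.
The first of these with x mod 16 = 0 is 96.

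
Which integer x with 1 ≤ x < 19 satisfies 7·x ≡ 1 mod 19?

11

7·11 = 77 = 4·19 + 1, so 7⁻¹ ≡ 11 (mod 19).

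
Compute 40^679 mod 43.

6

Successive squares of 40 mod 43: 40^1≡40, 40^2≡9, 40^4≡38, 40^8≡25, 40^16≡23, 40^32≡13, 40^64≡40, 40^128≡9, 40^256≡38, 40^512≡25.
Since 679 = 1 + 2 + 4 + 32 + 128 + 512 in binary, 40^679 ≡ 40·9·38·13·9·25 ≡ 6 (mod 43).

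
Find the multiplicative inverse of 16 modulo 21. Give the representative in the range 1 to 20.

4

21 = 1·16 + 5
16 = 3·5 + 1
5 = 5·1 + 0
Back-substituting gives 16·4 ≡ 1 (mod 21).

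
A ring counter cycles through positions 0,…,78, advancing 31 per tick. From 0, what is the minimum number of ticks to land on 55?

40

The inverse of 31 mod 79 is 51 (since 31·51 = 1581 ≡ 1).
So x ≡ 51·55 = 2805 ≡ 40 (mod 79).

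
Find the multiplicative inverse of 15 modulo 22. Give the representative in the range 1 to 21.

3

15·3 = 45 = 2·22 + 1, so 15⁻¹ ≡ 3 (mod 22).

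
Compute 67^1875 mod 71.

Square-and-reduce mod 71: 67^1≡67, 67^2≡16, 67^4≡43, 67^8≡3, 67^16≡9, 67^32≡10, 67^64≡29, 67^128≡60, 67^256≡50, 67^512≡15, 67^1024≡12.
1875 = 1 + 2 + 16 + 64 + 256 + 512 + 1024, so 67^1875 ≡ 67·16·9·29·50·15·12 ≡ 39 (mod 71).

39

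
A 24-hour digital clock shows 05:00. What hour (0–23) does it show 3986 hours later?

7

Dividing 3986 by 24 gives quotient 166 and remainder 2.
(5 + 2) mod 24 = 7.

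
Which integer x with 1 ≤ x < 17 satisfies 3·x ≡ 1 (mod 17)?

6

17 = 5·3 + 2
3 = 1·2 + 1
2 = 2·1 + 0
Back-substituting gives 3·6 ≡ 1 (mod 17).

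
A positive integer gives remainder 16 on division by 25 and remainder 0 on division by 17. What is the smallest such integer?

Since 17·3 ≡ 1 (mod 25), take x = 0 + 17·((16−0)·3 mod 25) = 0 + 17·23 = 391.
Check: 391 mod 25 = 16, 391 mod 17 = 0.

391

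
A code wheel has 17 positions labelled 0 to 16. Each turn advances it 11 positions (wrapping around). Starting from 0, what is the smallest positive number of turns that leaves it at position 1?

14

11·14 = 154 = 9·17 + 1, so 11⁻¹ ≡ 14 (mod 17).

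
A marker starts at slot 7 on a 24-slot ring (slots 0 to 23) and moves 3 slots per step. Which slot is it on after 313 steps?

10

313·3 = 939.
Dividing 939 by 24 gives quotient 39 and remainder 3.
(7 + 3) mod 24 = 10.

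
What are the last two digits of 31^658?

41

Square-and-reduce mod 100: 31^1≡31, 31^2≡61, 31^4≡21, 31^8≡41, 31^16≡81, 31^32≡61, 31^64≡21, 31^128≡41, 31^256≡81, 31^512≡61.
658 = 2 + 16 + 128 + 512, so 31^658 ≡ 61·81·41·61 ≡ 41 (mod 100).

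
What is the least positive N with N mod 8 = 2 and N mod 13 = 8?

34

Since 13·5 ≡ 1 (mod 8), take x = 8 + 13·((2−8)·5 mod 8) = 8 + 13·2 = 34.
Check: 34 mod 8 = 2, 34 mod 13 = 8.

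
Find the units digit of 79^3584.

1

The units digit of 79^n cycles with period 2: 9, 1, …
3584 leaves remainder 0 on division by 2, so 79^3584 ends in 1.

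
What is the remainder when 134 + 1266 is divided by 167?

64

1266 − 7·167 = 97, so 1266 ≡ 97 (mod 167).
(134 + 97) mod 167 = 64.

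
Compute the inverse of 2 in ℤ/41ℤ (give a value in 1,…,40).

21

2·21 = 42 = 1·41 + 1, so 2⁻¹ ≡ 21 (mod 41).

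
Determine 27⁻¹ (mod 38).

31

38 = 1·27 + 11
27 = 2·11 + 5
11 = 2·5 + 1
5 = 5·1 + 0
Back-substituting gives 27·31 ≡ 1 (mod 38).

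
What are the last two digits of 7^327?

43

Successive squares of 7 mod 100: 7^1≡7, 7^2≡49, 7^4≡1, 7^8≡1, 7^16≡1, 7^32≡1, 7^64≡1, 7^128≡1, 7^256≡1.
Since 327 = 1 + 2 + 4 + 64 + 256 in binary, 7^327 ≡ 7·49·1·1·1 ≡ 43 (mod 100).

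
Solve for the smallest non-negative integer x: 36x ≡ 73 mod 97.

The inverse of 36 mod 97 is 62 (since 36·62 = 2232 ≡ 1).
Multiplying both sides by 62: x ≡ 62·73 = 4526 ≡ 64 (mod 97).
Check: 36·64 = 2304 = 23·97 + 73.

64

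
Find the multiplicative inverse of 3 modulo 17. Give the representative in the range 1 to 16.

17 = 5·3 + 2
3 = 1·2 + 1
2 = 2·1 + 0
Back-substituting gives 3·6 ≡ 1 (mod 17).

6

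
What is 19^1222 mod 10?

1

Last digits of 9^n: 9, 1 (period 2).
1222 leaves remainder 0 on division by 2, so 19^1222 ends in 1.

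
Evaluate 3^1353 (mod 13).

Successive squares of 3 mod 13: 3^1≡3, 3^2≡9, 3^4≡3, 3^8≡9, 3^16≡3, 3^32≡9, 3^64≡3, 3^128≡9, 3^256≡3, 3^512≡9, 3^1024≡3.
Since 1353 = 1 + 8 + 64 + 256 + 1024 in binary, 3^1353 ≡ 3·9·3·3·3 ≡ 1 (mod 13).

1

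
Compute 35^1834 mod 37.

Successive squares of 35 mod 37: 35^1≡35, 35^2≡4, 35^4≡16, 35^8≡34, 35^16≡9, 35^32≡7, 35^64≡12, 35^128≡33, 35^256≡16, 35^512≡34, 35^1024≡9.
Since 1834 = 2 + 8 + 32 + 256 + 512 + 1024 in binary, 35^1834 ≡ 4·34·7·16·34·9 ≡ 28 (mod 37).

28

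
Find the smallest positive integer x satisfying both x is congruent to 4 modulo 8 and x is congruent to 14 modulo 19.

52

x ≡ 4 (mod 8) gives x ∈ {4, 12, 20, 28, 36, 44, 52}.
The first of these with x mod 19 = 14 is 52.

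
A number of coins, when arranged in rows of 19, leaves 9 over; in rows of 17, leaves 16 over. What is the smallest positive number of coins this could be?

237

x ≡ 16 (mod 17) gives x ∈ {16, 33, 50, 67, 84, 101, 118, 135, …}.
The first of these with x mod 19 = 9 is 237.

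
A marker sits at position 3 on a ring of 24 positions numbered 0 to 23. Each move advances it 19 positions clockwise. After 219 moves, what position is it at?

219·19 = 4161.
4161 − 173·24 = 9, so 4161 ≡ 9 (mod 24).
(3 + 9) mod 24 = 12.

12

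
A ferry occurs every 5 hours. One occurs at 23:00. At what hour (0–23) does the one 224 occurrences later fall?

224·5 = 1120.
1120 mod 24 = 16 (since 46·24 = 1104).
(23 + 16) mod 24 = 15.

15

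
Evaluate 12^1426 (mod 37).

16

By repeated squaring mod 37: 12^1≡12, 12^2≡33, 12^4≡16, 12^8≡34, 12^16≡9, 12^32≡7, 12^64≡12, 12^128≡33, 12^256≡16, 12^512≡34, 12^1024≡9.
Since 1426 = 2 + 16 + 128 + 256 + 1024 in binary, 12^1426 ≡ 33·9·33·16·9 ≡ 16 (mod 37).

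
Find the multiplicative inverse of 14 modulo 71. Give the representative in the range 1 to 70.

66

71 = 5·14 + 1
14 = 14·1 + 0
Back-substituting gives 14·66 ≡ 1 (mod 71).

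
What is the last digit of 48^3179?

Last digits of 8^n: 8, 4, 2, 6 (period 4).
3179 leaves remainder 3 on division by 4, so 48^3179 ends in 2.

2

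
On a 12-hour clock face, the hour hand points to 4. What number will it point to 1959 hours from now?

7

1959 mod 12 = 3 (since 163·12 = 1956).
4 + 3 → 7 on a 12-hour dial.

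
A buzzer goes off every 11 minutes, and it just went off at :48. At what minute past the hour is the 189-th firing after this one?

27

189·11 = 2079.
2079 = 34·60 + 39, so 2079 mod 60 = 39.
(48 + 39) mod 60 = 27.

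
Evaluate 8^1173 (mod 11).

6

By repeated squaring mod 11: 8^1≡8, 8^2≡9, 8^4≡4, 8^8≡5, 8^16≡3, 8^32≡9, 8^64≡4, 8^128≡5, 8^256≡3, 8^512≡9, 8^1024≡4.
1173 = 1 + 4 + 16 + 128 + 1024, so 8^1173 ≡ 8·4·3·5·4 ≡ 6 (mod 11).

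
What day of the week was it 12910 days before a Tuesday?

Sunday

Dividing 12910 by 7 gives quotient 1844 and remainder 2.
Tuesday − 2 days → Sunday.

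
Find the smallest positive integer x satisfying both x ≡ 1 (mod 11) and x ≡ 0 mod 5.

x ≡ 0 (mod 5) gives x ∈ {0, 5, 10, 15, 20, 25, 30, 35, …}.
The first of these with x mod 11 = 1 is 45.

45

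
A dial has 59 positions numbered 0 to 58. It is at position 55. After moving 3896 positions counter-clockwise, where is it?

3896 − 66·59 = 2, so 3896 ≡ 2 (mod 59).
(55 − 2) mod 59 = 53.

53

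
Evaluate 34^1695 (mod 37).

10

Successive squares of 34 mod 37: 34^1≡34, 34^2≡9, 34^4≡7, 34^8≡12, 34^16≡33, 34^32≡16, 34^64≡34, 34^128≡9, 34^256≡7, 34^512≡12, 34^1024≡33.
1695 = 1 + 2 + 4 + 8 + 16 + 128 + 512 + 1024, so 34^1695 ≡ 34·9·7·12·33·9·12·33 ≡ 10 (mod 37).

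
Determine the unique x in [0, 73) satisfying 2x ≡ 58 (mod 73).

2⁻¹ ≡ 37 (mod 73) because 2·37 = 74 = 1·73 + 1.
Multiplying both sides by 37: x ≡ 37·58 = 2146 ≡ 29 (mod 73).

29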